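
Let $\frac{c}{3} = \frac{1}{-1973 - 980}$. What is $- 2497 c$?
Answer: $\frac{7491}{2953} \approx 2.5367$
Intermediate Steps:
$c = - \frac{3}{2953}$ ($c = \frac{3}{-1973 - 980} = \frac{3}{-2953} = 3 \left(- \frac{1}{2953}\right) = - \frac{3}{2953} \approx -0.0010159$)
$- 2497 c = \left(-2497\right) \left(- \frac{3}{2953}\right) = \frac{7491}{2953}$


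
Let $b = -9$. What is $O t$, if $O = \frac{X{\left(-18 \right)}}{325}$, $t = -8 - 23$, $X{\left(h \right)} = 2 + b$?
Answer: $\frac{217}{325} \approx 0.66769$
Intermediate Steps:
$X{\left(h \right)} = -7$ ($X{\left(h \right)} = 2 - 9 = -7$)
$t = -31$
$O = - \frac{7}{325} \approx -0.021538$
$O t = \left(- \frac{7}{325}\right) \left(-31\right) = \frac{217}{325}$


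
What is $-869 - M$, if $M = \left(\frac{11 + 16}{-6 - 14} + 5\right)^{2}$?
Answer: $- \frac{352929}{400} \approx -882.32$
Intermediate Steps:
$M = \frac{5329}{400}$ ($M = \left(\frac{27}{-20} + 5\right)^{2} = \left(27 \left(- \frac{1}{20}\right) + 5\right)^{2} = \left(- \frac{27}{20} + 5\right)^{2} = \left(\frac{73}{20}\right)^{2} = \frac{5329}{400} \approx 13.322$)
$-869 - M = -869 - \frac{5329}{400} = - \frac{352929}{400}$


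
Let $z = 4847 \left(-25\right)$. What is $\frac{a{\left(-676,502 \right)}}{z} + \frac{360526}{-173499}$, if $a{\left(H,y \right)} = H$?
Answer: $- \frac{43569452726}{21023741325} \approx -2.0724$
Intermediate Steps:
$z = -121175$
$\frac{a{\left(-676,502 \right)}}{z} + \frac{360526}{-173499} = - \frac{676}{-121175} + \frac{360526}{-173499} = \left(-676\right) \left(- \frac{1}{121175}\right) + 360526 \left(- \frac{1}{173499}\right) = \frac{676}{121175} - \frac{360526}{173499} = - \frac{43569452726}{21023741325}$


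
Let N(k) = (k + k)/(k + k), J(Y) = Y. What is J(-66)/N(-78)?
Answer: -66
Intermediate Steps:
N(k) = 1 (N(k) = (2*k)/((2*k)) = (2*k)*(1/(2*k)) = 1)
J(-66)/N(-78) = -66/1 = -66*1 = -66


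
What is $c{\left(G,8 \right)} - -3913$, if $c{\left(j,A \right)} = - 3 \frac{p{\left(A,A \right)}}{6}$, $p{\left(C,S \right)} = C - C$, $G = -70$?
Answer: $3913$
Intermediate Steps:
$p{\left(C,S \right)} = 0$
$c{\left(j,A \right)} = 0$ ($c{\left(j,A \right)} = - 3 \cdot \frac{0}{6} = - 3 \cdot 0 \cdot \frac{1}{6} = \left(-3\right) 0 = 0$)
$c{\left(G,8 \right)} - -3913 = 0 - -3913 = 0 + 3913 = 3913$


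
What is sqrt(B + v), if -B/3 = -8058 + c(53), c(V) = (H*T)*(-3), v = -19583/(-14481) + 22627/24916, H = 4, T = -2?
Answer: sqrt(87165587588498633627)/60134766 ≈ 155.26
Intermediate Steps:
v = 815591615/360808596 (v = -19583*(-1/14481) + 22627*(1/24916) = 19583/14481 + 22627/24916 = 815591615/360808596 ≈ 2.2605)
c(V) = 24 (c(V) = (4*(-2))*(-3) = -8*(-3) = 24)
B = 24102 (B = -3*(-8058 + 24) = -3*(-8034) = 24102)
sqrt(B + v) = sqrt(24102 + 815591615/360808596) = sqrt(8697024372407/360808596) = sqrt(87165587588498633627)/60134766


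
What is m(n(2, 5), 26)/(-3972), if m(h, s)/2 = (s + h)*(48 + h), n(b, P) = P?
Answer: -1643/1986 ≈ -0.82729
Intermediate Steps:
m(h, s) = 2*(48 + h)*(h + s) (m(h, s) = 2*((s + h)*(48 + h)) = 2*((h + s)*(48 + h)) = 2*((48 + h)*(h + s)) = 2*(48 + h)*(h + s))
m(n(2, 5), 26)/(-3972) = (2*5**2 + 96*5 + 96*26 + 2*5*26)/(-3972) = (2*25 + 480 + 2496 + 260)*(-1/3972) = (50 + 480 + 2496 + 260)*(-1/3972) = 3286*(-1/3972) = -1643/1986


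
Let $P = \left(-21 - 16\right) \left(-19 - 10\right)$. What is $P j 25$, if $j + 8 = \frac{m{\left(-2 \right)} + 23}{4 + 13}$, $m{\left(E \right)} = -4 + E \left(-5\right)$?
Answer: $- \frac{2870275}{17} \approx -1.6884 \cdot 10^{5}$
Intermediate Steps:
$P = 1073$ ($P = \left(-37\right) \left(-29\right) = 1073$)
$m{\left(E \right)} = -4 - 5 E$
$j = - \frac{107}{17}$ ($j = -8 + \frac{\left(-4 - -10\right) + 23}{4 + 13} = -8 + \frac{\left(-4 + 10\right) + 23}{17} = -8 + \left(6 + 23\right) \frac{1}{17} = -8 + 29 \cdot \frac{1}{17} = -8 + \frac{29}{17} = - \frac{107}{17} \approx -6.2941$)
$P j 25 = 1073 \left(- \frac{107}{17}\right) 25 = \left(- \frac{114811}{17}\right) 25 = - \frac{2870275}{17}$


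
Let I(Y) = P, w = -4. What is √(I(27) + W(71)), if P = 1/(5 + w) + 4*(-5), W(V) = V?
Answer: 2*√13 ≈ 7.2111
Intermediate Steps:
P = -19 (P = 1/(5 - 4) + 4*(-5) = 1/1 - 20 = 1 - 20 = -19)
I(Y) = -19
√(I(27) + W(71)) = √(-19 + 71) = √52 = 2*√13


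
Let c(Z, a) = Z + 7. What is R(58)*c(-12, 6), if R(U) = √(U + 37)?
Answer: -5*√95 ≈ -48.734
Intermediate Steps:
c(Z, a) = 7 + Z
R(U) = √(37 + U)
R(58)*c(-12, 6) = √(37 + 58)*(7 - 12) = √95*(-5) = -5*√95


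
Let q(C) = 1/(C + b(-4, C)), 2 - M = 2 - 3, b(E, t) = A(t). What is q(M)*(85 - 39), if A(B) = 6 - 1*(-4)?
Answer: 46/13 ≈ 3.5385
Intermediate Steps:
A(B) = 10 (A(B) = 6 + 4 = 10)
b(E, t) = 10
M = 3 (M = 2 - (2 - 3) = 2 - 1*(-1) = 2 + 1 = 3)
q(C) = 1/(10 + C) (q(C) = 1/(C + 10) = 1/(10 + C))
q(M)*(85 - 39) = (85 - 39)/(10 + 3) = 46/13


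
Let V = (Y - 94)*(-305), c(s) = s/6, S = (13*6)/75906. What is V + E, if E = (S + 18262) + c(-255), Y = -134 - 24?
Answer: 2405701535/25302 ≈ 95080.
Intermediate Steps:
S = 13/12651 (S = 78*(1/75906) = 13/12651 ≈ 0.0010276)
c(s) = s/6 (c(s) = s*(1/6) = s/6)
Y = -158
E = 460989815/25302 (E = (13/12651 + 18262) + (1/6)*(-255) = 231032575/12651 - 85/2 = 460989815/25302 ≈ 18220.)
V = 76860 (V = (-158 - 94)*(-305) = -252*(-305) = 76860)
V + E = 76860 + 460989815/25302 = 2405701535/25302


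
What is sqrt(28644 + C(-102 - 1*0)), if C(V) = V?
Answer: sqrt(28542) ≈ 168.94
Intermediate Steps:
sqrt(28644 + C(-102 - 1*0)) = sqrt(28644 + (-102 - 1*0)) = sqrt(28644 + (-102 + 0)) = sqrt(28644 - 102) = sqrt(28542)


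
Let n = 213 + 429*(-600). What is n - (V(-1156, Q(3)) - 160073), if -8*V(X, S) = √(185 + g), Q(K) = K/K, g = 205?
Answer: -97114 + √390/8 ≈ -97112.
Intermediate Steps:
Q(K) = 1
V(X, S) = -√390/8 (V(X, S) = -√(185 + 205)/8 = -√390/8)
n = -257187 (n = 213 - 257400 = -257187)
n - (V(-1156, Q(3)) - 160073) = -257187 - (-√390/8 - 160073) = -257187 - (-160073 - √390/8) = -257187 + (160073 + √390/8) = -97114 + √390/8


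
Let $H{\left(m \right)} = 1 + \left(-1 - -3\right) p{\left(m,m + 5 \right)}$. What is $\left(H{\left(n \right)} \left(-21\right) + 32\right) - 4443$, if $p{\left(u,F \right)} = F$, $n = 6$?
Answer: $-4894$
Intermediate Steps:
$H{\left(m \right)} = 11 + 2 m$ ($H{\left(m \right)} = 1 + \left(-1 - -3\right) \left(m + 5\right) = 1 + \left(-1 + 3\right) \left(5 + m\right) = 1 + 2 \left(5 + m\right) = 1 + \left(10 + 2 m\right) = 11 + 2 m$)
$\left(H{\left(n \right)} \left(-21\right) + 32\right) - 4443 = \left(\left(11 + 2 \cdot 6\right) \left(-21\right) + 32\right) - 4443 = \left(\left(11 + 12\right) \left(-21\right) + 32\right) - 4443 = \left(23 \left(-21\right) + 32\right) - 4443 = \left(-483 + 32\right) - 4443 = -451 - 4443 = -4894$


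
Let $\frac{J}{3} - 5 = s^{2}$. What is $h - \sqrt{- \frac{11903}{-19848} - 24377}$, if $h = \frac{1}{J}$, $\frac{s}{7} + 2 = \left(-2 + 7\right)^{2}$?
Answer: $\frac{1}{77778} - \frac{i \sqrt{2400728698866}}{9924} \approx 1.2857 \cdot 10^{-5} - 156.13 i$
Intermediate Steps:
$s = 161$ ($s = -14 + 7 \left(-2 + 7\right)^{2} = -14 + 7 \cdot 5^{2} = -14 + 7 \cdot 25 = -14 + 175 = 161$)
$J = 77778$ ($J = 15 + 3 \cdot 161^{2} = 15 + 3 \cdot 25921 = 15 + 77763 = 77778$)
$h = \frac{1}{77778} \approx 1.2857 \cdot 10^{-5}$
$h - \sqrt{- \frac{11903}{-19848} - 24377} = \frac{1}{77778} - \sqrt{- \frac{11903}{-19848} - 24377} = \frac{1}{77778} - \sqrt{\left(-11903\right) \left(- \frac{1}{19848}\right) - 24377} = \frac{1}{77778} - \sqrt{\frac{11903}{19848} - 24377} = \frac{1}{77778} - \sqrt{- \frac{483822793}{19848}} = \frac{1}{77778} - \frac{i \sqrt{2400728698866}}{9924}$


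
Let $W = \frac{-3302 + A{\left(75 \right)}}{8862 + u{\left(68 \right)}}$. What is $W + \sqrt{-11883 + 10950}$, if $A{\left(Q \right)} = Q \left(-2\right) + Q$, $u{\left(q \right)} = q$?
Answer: $- \frac{3377}{8930} + i \sqrt{933} \approx -0.37816 + 30.545 i$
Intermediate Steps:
$A{\left(Q \right)} = - Q$ ($A{\left(Q \right)} = - 2 Q + Q = - Q$)
$W = - \frac{3377}{8930}$ ($W = \frac{-3302 - 75}{8862 + 68} = \frac{-3302 - 75}{8930} = \left(-3377\right) \frac{1}{8930} = - \frac{3377}{8930} \approx -0.37816$)
$W + \sqrt{-11883 + 10950} = - \frac{3377}{8930} + \sqrt{-11883 + 10950} = - \frac{3377}{8930} + \sqrt{-933} = - \frac{3377}{8930} + i \sqrt{933}$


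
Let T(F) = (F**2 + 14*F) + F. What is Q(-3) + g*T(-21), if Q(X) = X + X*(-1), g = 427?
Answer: 53802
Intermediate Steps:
T(F) = F**2 + 15*F
Q(X) = 0 (Q(X) = X - X = 0)
Q(-3) + g*T(-21) = 0 + 427*(-21*(15 - 21)) = 0 + 427*(-21*(-6)) = 0 + 427*126 = 0 + 53802 = 53802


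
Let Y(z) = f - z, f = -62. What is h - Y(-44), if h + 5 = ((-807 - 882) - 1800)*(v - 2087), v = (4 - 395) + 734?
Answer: 6084829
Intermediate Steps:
Y(z) = -62 - z
v = 343 (v = -391 + 734 = 343)
h = 6084811 (h = -5 + ((-807 - 882) - 1800)*(343 - 2087) = -5 + (-1689 - 1800)*(-1744) = -5 - 3489*(-1744) = -5 + 6084816 = 6084811)
h - Y(-44) = 6084811 - (-62 - 1*(-44)) = 6084811 - (-62 + 44) = 6084811 - 1*(-18) = 6084811 + 18 = 6084829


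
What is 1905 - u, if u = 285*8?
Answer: -375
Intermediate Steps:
u = 2280
1905 - u = 1905 - 1*2280 = 1905 - 2280 = -375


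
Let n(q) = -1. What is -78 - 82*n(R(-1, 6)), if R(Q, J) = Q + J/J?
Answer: 4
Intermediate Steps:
R(Q, J) = 1 + Q (R(Q, J) = Q + 1 = 1 + Q)
-78 - 82*n(R(-1, 6)) = -78 - 82*(-1) = -78 + 82 = 4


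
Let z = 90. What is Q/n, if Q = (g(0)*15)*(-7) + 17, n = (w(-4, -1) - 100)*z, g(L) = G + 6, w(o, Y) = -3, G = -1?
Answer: 254/4635 ≈ 0.054800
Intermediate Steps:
g(L) = 5 (g(L) = -1 + 6 = 5)
n = -9270 (n = (-3 - 100)*90 = -103*90 = -9270)
Q = -508 (Q = (5*15)*(-7) + 17 = 75*(-7) + 17 = -525 + 17 = -508)
Q/n = -508/(-9270) = -508*(-1/9270) = 254/4635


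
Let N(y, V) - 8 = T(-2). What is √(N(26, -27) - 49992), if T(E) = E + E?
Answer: 2*I*√12497 ≈ 223.58*I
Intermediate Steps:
T(E) = 2*E
N(y, V) = 4 (N(y, V) = 8 + 2*(-2) = 8 - 4 = 4)
√(N(26, -27) - 49992) = √(4 - 49992) = √(-49988) = 2*I*√12497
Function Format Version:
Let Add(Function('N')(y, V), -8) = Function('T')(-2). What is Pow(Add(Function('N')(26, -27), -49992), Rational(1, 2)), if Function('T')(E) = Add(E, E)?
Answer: Mul(2, I, Pow(12497, Rational(1, 2))) ≈ Mul(223.58, I)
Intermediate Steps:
Function('T')(E) = Mul(2, E)
Function('N')(y, V) = 4 (Function('N')(y, V) = Add(8, Mul(2, -2)) = Add(8, -4) = 4)
Pow(Add(Function('N')(26, -27), -49992), Rational(1, 2)) = Pow(Add(4, -49992), Rational(1, 2)) = Pow(-49988, Rational(1, 2)) = Mul(2, I, Pow(12497, Rational(1, 2)))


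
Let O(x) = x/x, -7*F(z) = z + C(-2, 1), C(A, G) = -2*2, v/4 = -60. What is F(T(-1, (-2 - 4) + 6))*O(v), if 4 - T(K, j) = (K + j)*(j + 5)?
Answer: -5/7 ≈ -0.71429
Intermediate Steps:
v = -240 (v = 4*(-60) = -240)
T(K, j) = 4 - (5 + j)*(K + j) (T(K, j) = 4 - (K + j)*(j + 5) = 4 - (K + j)*(5 + j) = 4 - (5 + j)*(K + j))
C(A, G) = -4
F(z) = 4/7 - z/7 (F(z) = -(z - 4)/7 = -(-4 + z)/7 = 4/7 - z/7)
O(x) = 1
F(T(-1, (-2 - 4) + 6))*O(v) = (4/7 - (4 - ((-2 - 4) + 6)² - 5*(-1) - 5*((-2 - 4) + 6) - 1*(-1)*((-2 - 4) + 6))/7)*1 = (4/7 - (4 - (-6 + 6)² + 5 - 5*(-6 + 6) - 1*(-1)*(-6 + 6))/7)*1 = (4/7 - (4 - 1*0² + 5 - 5*0 - 1*(-1)*0)/7)*1 = (4/7 - (4 - 1*0 + 5 + 0 + 0)/7)*1 = (4/7 - (4 + 0 + 5 + 0 + 0)/7)*1 = (4/7 - ⅐*9)*1 = (4/7 - 9/7)*1 = -5/7*1 = -5/7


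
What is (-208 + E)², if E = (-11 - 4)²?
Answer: 289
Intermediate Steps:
E = 225 (E = (-15)² = 225)
(-208 + E)² = (-208 + 225)² = 17² = 289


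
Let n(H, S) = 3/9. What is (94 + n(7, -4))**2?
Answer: 80089/9 ≈ 8898.8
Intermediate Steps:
n(H, S) = 1/3 (n(H, S) = 3*(1/9) = 1/3)
(94 + n(7, -4))**2 = (94 + 1/3)**2 = (283/3)**2 = 80089/9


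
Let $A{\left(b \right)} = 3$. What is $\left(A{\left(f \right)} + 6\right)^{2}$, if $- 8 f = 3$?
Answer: $81$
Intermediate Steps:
$f = - \frac{3}{8}$ ($f = \left(- \frac{1}{8}\right) 3 = - \frac{3}{8} \approx -0.375$)
$\left(A{\left(f \right)} + 6\right)^{2} = \left(3 + 6\right)^{2} = 9^{2} = 81$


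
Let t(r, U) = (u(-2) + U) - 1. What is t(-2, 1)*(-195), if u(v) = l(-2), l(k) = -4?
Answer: 780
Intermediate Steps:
u(v) = -4
t(r, U) = -5 + U (t(r, U) = (-4 + U) - 1 = -5 + U)
t(-2, 1)*(-195) = (-5 + 1)*(-195) = -4*(-195) = 780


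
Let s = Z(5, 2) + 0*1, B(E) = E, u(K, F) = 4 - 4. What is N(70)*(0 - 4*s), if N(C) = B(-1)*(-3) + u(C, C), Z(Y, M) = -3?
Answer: 36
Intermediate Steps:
u(K, F) = 0
s = -3 (s = -3 + 0*1 = -3 + 0 = -3)
N(C) = 3 (N(C) = -1*(-3) + 0 = 3 + 0 = 3)
N(70)*(0 - 4*s) = 3*(0 - 4*(-3)) = 3*(0 + 12) = 3*12 = 36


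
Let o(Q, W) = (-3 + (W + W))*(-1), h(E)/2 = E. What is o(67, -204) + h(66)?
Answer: 543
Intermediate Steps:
h(E) = 2*E
o(Q, W) = 3 - 2*W (o(Q, W) = (-3 + 2*W)*(-1) = 3 - 2*W)
o(67, -204) + h(66) = (3 - 2*(-204)) + 2*66 = (3 + 408) + 132 = 411 + 132 = 543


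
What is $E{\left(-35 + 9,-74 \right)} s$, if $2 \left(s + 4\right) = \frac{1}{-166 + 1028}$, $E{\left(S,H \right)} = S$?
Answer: $\frac{89635}{862} \approx 103.98$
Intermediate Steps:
$s = - \frac{6895}{1724}$ ($s = -4 + \frac{1}{2 \left(-166 + 1028\right)} = -4 + \frac{1}{2 \cdot 862} = -4 + \frac{1}{2} \cdot \frac{1}{862} = -4 + \frac{1}{1724} = - \frac{6895}{1724} \approx -3.9994$)
$E{\left(-35 + 9,-74 \right)} s = \left(-35 + 9\right) \left(- \frac{6895}{1724}\right) = \left(-26\right) \left(- \frac{6895}{1724}\right) = \frac{89635}{862}$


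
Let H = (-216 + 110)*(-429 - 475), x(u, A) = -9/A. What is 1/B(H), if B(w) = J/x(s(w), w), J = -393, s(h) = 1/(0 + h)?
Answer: 3/12552944 ≈ 2.3899e-7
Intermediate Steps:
s(h) = 1/h
H = 95824 (H = -106*(-904) = 95824)
B(w) = 131*w/3 (B(w) = -393*(-w/9) = -(-131)*w/3 = 131*w/3)
1/B(H) = 1/((131/3)*95824) = 1/(12552944/3) = 3/12552944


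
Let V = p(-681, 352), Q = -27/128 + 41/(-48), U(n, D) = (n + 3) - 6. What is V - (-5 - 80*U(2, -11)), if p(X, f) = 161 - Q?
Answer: 33433/384 ≈ 87.065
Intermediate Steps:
U(n, D) = -3 + n (U(n, D) = (3 + n) - 6 = -3 + n)
Q = -409/384 (Q = -27*1/128 + 41*(-1/48) = -27/128 - 41/48 = -409/384 ≈ -1.0651)
p(X, f) = 62233/384 (p(X, f) = 161 - 1*(-409/384) = 161 + 409/384 = 62233/384)
V = 62233/384 ≈ 162.07
V - (-5 - 80*U(2, -11)) = 62233/384 - (-5 - 80*(-3 + 2)) = 62233/384 - (-5 - 80*(-1)) = 62233/384 - (-5 + 80) = 62233/384 - 1*75 = 62233/384 - 75 = 33433/384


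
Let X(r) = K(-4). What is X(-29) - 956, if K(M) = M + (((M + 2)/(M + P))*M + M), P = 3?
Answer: -972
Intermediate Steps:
K(M) = 2*M + M*(2 + M)/(3 + M) (K(M) = M + (((M + 2)/(M + 3))*M + M) = M + (((2 + M)/(3 + M))*M + M) = M + (M*(2 + M)/(3 + M) + M) = M + (M + M*(2 + M)/(3 + M)) = 2*M + M*(2 + M)/(3 + M))
X(r) = -16 (X(r) = -4*(8 + 3*(-4))/(3 - 4) = -4*(8 - 12)/(-1) = -4*(-1)*(-4) = -16)
X(-29) - 956 = -16 - 956 = -972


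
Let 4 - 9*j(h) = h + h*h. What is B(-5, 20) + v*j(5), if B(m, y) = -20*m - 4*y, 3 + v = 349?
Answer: -8816/9 ≈ -979.56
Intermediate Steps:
j(h) = 4/9 - h/9 - h**2/9 (j(h) = 4/9 - (h + h*h)/9 = 4/9 - (h + h**2)/9 = 4/9 + (-h/9 - h**2/9) = 4/9 - h/9 - h**2/9)
v = 346 (v = -3 + 349 = 346)
B(-5, 20) + v*j(5) = (-20*(-5) - 4*20) + 346*(4/9 - 1/9*5 - 1/9*5**2) = (100 - 80) + 346*(4/9 - 5/9 - 1/9*25) = 20 + 346*(4/9 - 5/9 - 25/9) = 20 + 346*(-26/9) = 20 - 8996/9 = -8816/9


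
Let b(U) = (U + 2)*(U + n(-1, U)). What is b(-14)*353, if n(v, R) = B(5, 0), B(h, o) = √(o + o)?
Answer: 59304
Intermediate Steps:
B(h, o) = √2*√o (B(h, o) = √(2*o) = √2*√o)
n(v, R) = 0 (n(v, R) = √2*√0 = √2*0 = 0)
b(U) = U*(2 + U) (b(U) = (U + 2)*(U + 0) = (2 + U)*U = U*(2 + U))
b(-14)*353 = -14*(2 - 14)*353 = -14*(-12)*353 = 168*353 = 59304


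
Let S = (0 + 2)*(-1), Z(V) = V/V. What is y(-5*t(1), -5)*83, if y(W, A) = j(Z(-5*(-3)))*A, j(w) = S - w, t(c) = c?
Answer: 1245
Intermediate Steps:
Z(V) = 1
S = -2 (S = 2*(-1) = -2)
j(w) = -2 - w
y(W, A) = -3*A (y(W, A) = (-2 - 1*1)*A = (-2 - 1)*A = -3*A)
y(-5*t(1), -5)*83 = -3*(-5)*83 = 15*83 = 1245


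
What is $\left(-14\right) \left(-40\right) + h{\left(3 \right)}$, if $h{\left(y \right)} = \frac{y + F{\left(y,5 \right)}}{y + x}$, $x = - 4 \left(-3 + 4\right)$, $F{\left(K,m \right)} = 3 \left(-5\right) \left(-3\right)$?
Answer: $512$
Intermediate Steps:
$F{\left(K,m \right)} = 45$ ($F{\left(K,m \right)} = \left(-15\right) \left(-3\right) = 45$)
$x = -4$ ($x = \left(-4\right) 1 = -4$)
$h{\left(y \right)} = \frac{45 + y}{-4 + y}$ ($h{\left(y \right)} = \frac{y + 45}{y - 4} = \frac{45 + y}{-4 + y}$)
$\left(-14\right) \left(-40\right) + h{\left(3 \right)} = \left(-14\right) \left(-40\right) + \frac{45 + 3}{-4 + 3} = 560 + \frac{1}{-1} \cdot 48 = 560 - 48 = 512$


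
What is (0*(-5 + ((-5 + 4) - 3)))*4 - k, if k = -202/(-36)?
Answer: -101/18 ≈ -5.6111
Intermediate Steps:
k = 101/18 (k = -202*(-1/36) = 101/18 ≈ 5.6111)
(0*(-5 + ((-5 + 4) - 3)))*4 - k = (0*(-5 + ((-5 + 4) - 3)))*4 - 1*101/18 = (0*(-5 + (-1 - 3)))*4 - 101/18 = (0*(-5 - 4))*4 - 101/18 = (0*(-9))*4 - 101/18 = 0*4 - 101/18 = 0 - 101/18 = -101/18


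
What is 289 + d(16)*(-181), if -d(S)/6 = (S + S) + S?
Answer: 52417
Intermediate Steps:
d(S) = -18*S (d(S) = -6*((S + S) + S) = -6*(2*S + S) = -18*S)
289 + d(16)*(-181) = 289 - 18*16*(-181) = 289 - 288*(-181) = 289 + 52128 = 52417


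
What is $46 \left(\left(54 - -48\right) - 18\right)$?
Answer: $3864$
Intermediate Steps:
$46 \left(\left(54 - -48\right) - 18\right) = 46 \left(\left(54 + 48\right) + \left(-73 + 55\right)\right) = 46 \left(102 - 18\right) = 46 \cdot 84 = 3864$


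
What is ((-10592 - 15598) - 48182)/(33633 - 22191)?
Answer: -37186/5721 ≈ -6.4999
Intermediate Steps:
((-10592 - 15598) - 48182)/(33633 - 22191) = (-26190 - 48182)/11442 = -74372*1/11442 = -37186/5721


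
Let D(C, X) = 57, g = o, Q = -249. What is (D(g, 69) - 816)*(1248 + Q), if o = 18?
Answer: -758241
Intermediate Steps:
g = 18
(D(g, 69) - 816)*(1248 + Q) = (57 - 816)*(1248 - 249) = -759*999 = -758241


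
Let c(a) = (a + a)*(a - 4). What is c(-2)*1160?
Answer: 27840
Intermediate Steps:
c(a) = 2*a*(-4 + a) (c(a) = (2*a)*(-4 + a) = 2*a*(-4 + a))
c(-2)*1160 = (2*(-2)*(-4 - 2))*1160 = (2*(-2)*(-6))*1160 = 24*1160 = 27840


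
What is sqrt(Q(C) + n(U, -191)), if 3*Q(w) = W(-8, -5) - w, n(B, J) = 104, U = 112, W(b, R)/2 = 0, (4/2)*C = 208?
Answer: 4*sqrt(39)/3 ≈ 8.3267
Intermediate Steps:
C = 104 (C = (1/2)*208 = 104)
W(b, R) = 0 (W(b, R) = 2*0 = 0)
Q(w) = -w/3 (Q(w) = (0 - w)/3 = (-w)/3 = -w/3)
sqrt(Q(C) + n(U, -191)) = sqrt(-1/3*104 + 104) = sqrt(-104/3 + 104) = sqrt(208/3) = 4*sqrt(39)/3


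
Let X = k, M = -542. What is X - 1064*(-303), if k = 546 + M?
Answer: 322396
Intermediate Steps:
k = 4 (k = 546 - 542 = 4)
X = 4
X - 1064*(-303) = 4 - 1064*(-303) = 4 + 322392 = 322396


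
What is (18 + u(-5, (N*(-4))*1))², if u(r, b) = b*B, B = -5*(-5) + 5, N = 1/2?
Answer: 1764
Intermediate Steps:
N = ½ ≈ 0.50000
B = 30 (B = 25 + 5 = 30)
u(r, b) = 30*b (u(r, b) = b*30 = 30*b)
(18 + u(-5, (N*(-4))*1))² = (18 + 30*(((½)*(-4))*1))² = (18 + 30*(-2*1))² = (18 + 30*(-2))² = (18 - 60)² = (-42)² = 1764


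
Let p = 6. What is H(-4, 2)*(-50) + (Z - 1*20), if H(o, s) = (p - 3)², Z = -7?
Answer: -477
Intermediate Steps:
H(o, s) = 9 (H(o, s) = (6 - 3)² = 3² = 9)
H(-4, 2)*(-50) + (Z - 1*20) = 9*(-50) + (-7 - 1*20) = -450 + (-7 - 20) = -450 - 27 = -477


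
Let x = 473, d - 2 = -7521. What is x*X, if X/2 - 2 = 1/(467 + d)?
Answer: 155133/82 ≈ 1891.9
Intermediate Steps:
d = -7519 (d = 2 - 7521 = -7519)
X = 14103/3526 (X = 4 + 2/(467 - 7519) = 4 + 2/(-7052) = 4 + 2*(-1/7052) = 4 - 1/3526 = 14103/3526 ≈ 3.9997)
x*X = 473*(14103/3526) = 155133/82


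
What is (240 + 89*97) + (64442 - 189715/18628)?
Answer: 1365522105/18628 ≈ 73305.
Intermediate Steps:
(240 + 89*97) + (64442 - 189715/18628) = (240 + 8633) + (64442 - 189715*1/18628) = 8873 + (64442 - 189715/18628) = 8873 + 1200235861/18628 = 1365522105/18628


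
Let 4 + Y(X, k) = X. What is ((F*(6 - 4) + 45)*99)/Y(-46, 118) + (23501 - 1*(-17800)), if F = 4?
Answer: 2059803/50 ≈ 41196.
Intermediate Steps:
Y(X, k) = -4 + X
((F*(6 - 4) + 45)*99)/Y(-46, 118) + (23501 - 1*(-17800)) = ((4*(6 - 4) + 45)*99)/(-4 - 46) + (23501 - 1*(-17800)) = ((4*2 + 45)*99)/(-50) + (23501 + 17800) = ((8 + 45)*99)*(-1/50) + 41301 = (53*99)*(-1/50) + 41301 = 5247*(-1/50) + 41301 = -5247/50 + 41301 = 2059803/50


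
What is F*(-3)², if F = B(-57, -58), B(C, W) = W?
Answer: -522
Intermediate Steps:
F = -58
F*(-3)² = -58*(-3)² = -58*9 = -522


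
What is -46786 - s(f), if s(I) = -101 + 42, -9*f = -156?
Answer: -46727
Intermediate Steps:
f = 52/3 (f = -⅑*(-156) = 52/3 ≈ 17.333)
s(I) = -59
-46786 - s(f) = -46786 - 1*(-59) = -46786 + 59 = -46727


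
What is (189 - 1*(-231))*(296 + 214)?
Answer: 214200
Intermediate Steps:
(189 - 1*(-231))*(296 + 214) = (189 + 231)*510 = 420*510 = 214200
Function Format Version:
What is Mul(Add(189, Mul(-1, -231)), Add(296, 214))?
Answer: 214200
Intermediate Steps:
Mul(Add(189, Mul(-1, -231)), Add(296, 214)) = Mul(Add(189, 231), 510) = Mul(420, 510) = 214200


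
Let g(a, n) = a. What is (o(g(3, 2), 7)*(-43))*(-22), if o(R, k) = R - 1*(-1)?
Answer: 3784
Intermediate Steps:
o(R, k) = 1 + R (o(R, k) = R + 1 = 1 + R)
(o(g(3, 2), 7)*(-43))*(-22) = ((1 + 3)*(-43))*(-22) = (4*(-43))*(-22) = -172*(-22) = 3784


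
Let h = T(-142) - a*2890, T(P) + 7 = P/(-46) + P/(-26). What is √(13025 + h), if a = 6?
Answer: I*√385626878/299 ≈ 65.677*I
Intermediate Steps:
T(P) = -7 - 18*P/299 (T(P) = -7 + (P/(-46) + P/(-26)) = -7 + (P*(-1/46) + P*(-1/26)) = -7 + (-P/46 - P/26) = -7 - 18*P/299)
h = -5184197/299 (h = (-7 - 18/299*(-142)) - 6*2890 = (-7 + 2556/299) - 1*17340 = 463/299 - 17340 = -5184197/299 ≈ -17338.)
√(13025 + h) = √(13025 - 5184197/299) = √(-1289722/299) = I*√385626878/299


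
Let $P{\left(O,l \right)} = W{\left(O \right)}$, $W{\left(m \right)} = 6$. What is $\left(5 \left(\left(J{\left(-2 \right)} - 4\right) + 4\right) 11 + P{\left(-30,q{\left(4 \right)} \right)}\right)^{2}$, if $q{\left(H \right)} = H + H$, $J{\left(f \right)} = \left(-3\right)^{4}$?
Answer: $19900521$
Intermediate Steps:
$J{\left(f \right)} = 81$
$q{\left(H \right)} = 2 H$
$P{\left(O,l \right)} = 6$
$\left(5 \left(\left(J{\left(-2 \right)} - 4\right) + 4\right) 11 + P{\left(-30,q{\left(4 \right)} \right)}\right)^{2} = \left(5 \left(\left(81 - 4\right) + 4\right) 11 + 6\right)^{2} = \left(5 \left(77 + 4\right) 11 + 6\right)^{2} = \left(5 \cdot 81 \cdot 11 + 6\right)^{2} = \left(405 \cdot 11 + 6\right)^{2} = \left(4455 + 6\right)^{2} = 4461^{2} = 19900521$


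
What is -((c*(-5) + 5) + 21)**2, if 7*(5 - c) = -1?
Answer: -4/49 ≈ -0.081633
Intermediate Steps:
c = 36/7 (c = 5 - 1/7*(-1) = 5 + 1/7 = 36/7 ≈ 5.1429)
-((c*(-5) + 5) + 21)**2 = -(((36/7)*(-5) + 5) + 21)**2 = -((-180/7 + 5) + 21)**2 = -(-145/7 + 21)**2 = -(2/7)**2 = -1*4/49 = -4/49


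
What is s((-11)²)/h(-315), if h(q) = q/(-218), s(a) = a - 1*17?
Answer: 22672/315 ≈ 71.975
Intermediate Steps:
s(a) = -17 + a (s(a) = a - 17 = -17 + a)
h(q) = -q/218 (h(q) = q*(-1/218) = -q/218)
s((-11)²)/h(-315) = (-17 + (-11)²)/((-1/218*(-315))) = (-17 + 121)/(315/218) = 104*(218/315) = 22672/315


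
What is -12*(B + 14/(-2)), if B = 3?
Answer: 48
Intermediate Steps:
-12*(B + 14/(-2)) = -12*(3 + 14/(-2)) = -12*(3 + 14*(-½)) = -12*(3 - 7) = -12*(-4) = 48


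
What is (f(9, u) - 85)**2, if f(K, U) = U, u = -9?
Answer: 8836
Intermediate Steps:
(f(9, u) - 85)**2 = (-9 - 85)**2 = (-94)**2 = 8836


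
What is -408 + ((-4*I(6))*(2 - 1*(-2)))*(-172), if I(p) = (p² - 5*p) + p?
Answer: 32616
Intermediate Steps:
I(p) = p² - 4*p
-408 + ((-4*I(6))*(2 - 1*(-2)))*(-172) = -408 + ((-24*(-4 + 6))*(2 - 1*(-2)))*(-172) = -408 + ((-24*2)*(2 + 2))*(-172) = -408 + (-4*12*4)*(-172) = -408 - 48*4*(-172) = -408 - 192*(-172) = -408 + 33024 = 32616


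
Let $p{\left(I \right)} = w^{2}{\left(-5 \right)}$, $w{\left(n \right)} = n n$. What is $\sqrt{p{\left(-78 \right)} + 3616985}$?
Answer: $\sqrt{3617610} \approx 1902.0$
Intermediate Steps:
$w{\left(n \right)} = n^{2}$
$p{\left(I \right)} = 625$ ($p{\left(I \right)} = \left(\left(-5\right)^{2}\right)^{2} = 25^{2} = 625$)
$\sqrt{p{\left(-78 \right)} + 3616985} = \sqrt{625 + 3616985} = \sqrt{3617610}$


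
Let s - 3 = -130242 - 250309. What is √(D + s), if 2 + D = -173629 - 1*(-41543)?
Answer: 2*I*√128159 ≈ 715.99*I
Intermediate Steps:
s = -380548 (s = 3 + (-130242 - 250309) = 3 - 380551 = -380548)
D = -132088 (D = -2 + (-173629 - 1*(-41543)) = -2 + (-173629 + 41543) = -2 - 132086 = -132088)
√(D + s) = √(-132088 - 380548) = √(-512636) = 2*I*√128159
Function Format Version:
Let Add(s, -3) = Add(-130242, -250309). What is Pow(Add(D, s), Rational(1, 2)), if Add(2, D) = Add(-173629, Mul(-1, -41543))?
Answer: Mul(2, I, Pow(128159, Rational(1, 2))) ≈ Mul(715.99, I)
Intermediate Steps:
s = -380548 (s = Add(3, Add(-130242, -250309)) = Add(3, -380551) = -380548)
D = -132088 (D = Add(-2, Add(-173629, Mul(-1, -41543))) = Add(-2, Add(-173629, 41543)) = Add(-2, -132086) = -132088)
Pow(Add(D, s), Rational(1, 2)) = Pow(Add(-132088, -380548), Rational(1, 2)) = Pow(-512636, Rational(1, 2)) = Mul(2, I, Pow(128159, Rational(1, 2)))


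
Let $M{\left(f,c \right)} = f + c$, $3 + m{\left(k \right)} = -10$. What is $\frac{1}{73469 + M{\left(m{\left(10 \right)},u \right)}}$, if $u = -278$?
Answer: $\frac{1}{73178} \approx 1.3665 \cdot 10^{-5}$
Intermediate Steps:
$m{\left(k \right)} = -13$ ($m{\left(k \right)} = -3 - 10 = -13$)
$M{\left(f,c \right)} = c + f$
$\frac{1}{73469 + M{\left(m{\left(10 \right)},u \right)}} = \frac{1}{73469 - 291} = \frac{1}{73178}$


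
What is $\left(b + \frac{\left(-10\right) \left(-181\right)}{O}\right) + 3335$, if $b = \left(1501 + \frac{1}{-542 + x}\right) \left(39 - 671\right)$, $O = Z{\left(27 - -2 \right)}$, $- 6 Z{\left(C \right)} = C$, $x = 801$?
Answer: $- \frac{7102956835}{7511} \approx -9.4567 \cdot 10^{5}$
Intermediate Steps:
$Z{\left(C \right)} = - \frac{C}{6}$
$O = - \frac{29}{6}$ ($O = - \frac{27 - -2}{6} = - \frac{27 + 2}{6} = \left(- \frac{1}{6}\right) 29 = - \frac{29}{6} \approx -4.8333$)
$b = - \frac{245696320}{259}$ ($b = \left(1501 + \frac{1}{-542 + 801}\right) \left(39 - 671\right) = \left(1501 + \frac{1}{259}\right) \left(-632\right) = \frac{388760}{259} \left(-632\right) = - \frac{245696320}{259} \approx -9.4863 \cdot 10^{5}$)
$\left(b + \frac{\left(-10\right) \left(-181\right)}{O}\right) + 3335 = \left(- \frac{245696320}{259} + \frac{\left(-10\right) \left(-181\right)}{- \frac{29}{6}}\right) + 3335 = \left(- \frac{245696320}{259} + 1810 \left(- \frac{6}{29}\right)\right) + 3335 = \left(- \frac{245696320}{259} - \frac{10860}{29}\right) + 3335 = - \frac{7128006020}{7511} + 3335 = - \frac{7102956835}{7511}$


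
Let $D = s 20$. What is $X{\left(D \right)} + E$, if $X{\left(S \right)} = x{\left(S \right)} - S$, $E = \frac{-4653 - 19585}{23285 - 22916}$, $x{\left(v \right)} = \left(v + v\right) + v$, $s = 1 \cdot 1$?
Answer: $- \frac{9478}{369} \approx -25.686$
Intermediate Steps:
$s = 1$
$x{\left(v \right)} = 3 v$ ($x{\left(v \right)} = 2 v + v = 3 v$)
$D = 20$ ($D = 1 \cdot 20 = 20$)
$E = - \frac{24238}{369} \approx -65.686$
$X{\left(S \right)} = 2 S$ ($X{\left(S \right)} = 3 S - S = 2 S$)
$X{\left(D \right)} + E = 2 \cdot 20 - \frac{24238}{369} = 40 - \frac{24238}{369} = - \frac{9478}{369}$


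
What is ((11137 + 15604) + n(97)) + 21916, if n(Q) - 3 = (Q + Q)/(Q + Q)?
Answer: 48661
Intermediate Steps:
n(Q) = 4 (n(Q) = 3 + (Q + Q)/(Q + Q) = 3 + (2*Q)/((2*Q)) = 3 + (2*Q)*(1/(2*Q)) = 3 + 1 = 4)
((11137 + 15604) + n(97)) + 21916 = ((11137 + 15604) + 4) + 21916 = (26741 + 4) + 21916 = 26745 + 21916 = 48661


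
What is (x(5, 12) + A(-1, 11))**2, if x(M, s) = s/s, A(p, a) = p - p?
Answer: 1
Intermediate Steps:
A(p, a) = 0
x(M, s) = 1
(x(5, 12) + A(-1, 11))**2 = (1 + 0)**2 = 1**2 = 1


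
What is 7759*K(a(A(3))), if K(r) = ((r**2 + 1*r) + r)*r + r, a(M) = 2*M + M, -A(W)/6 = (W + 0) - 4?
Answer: 50417982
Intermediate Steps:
A(W) = 24 - 6*W (A(W) = -6*((W + 0) - 4) = -6*(W - 4) = -6*(-4 + W) = 24 - 6*W)
a(M) = 3*M
K(r) = r + r*(r**2 + 2*r) (K(r) = ((r**2 + r) + r)*r + r = ((r + r**2) + r)*r + r = (r**2 + 2*r)*r + r = r*(r**2 + 2*r) + r = r + r*(r**2 + 2*r))
7759*K(a(A(3))) = 7759*((3*(24 - 6*3))*(1 + (3*(24 - 6*3))**2 + 2*(3*(24 - 6*3)))) = 7759*((3*(24 - 18))*(1 + (3*(24 - 18))**2 + 2*(3*(24 - 18)))) = 7759*((3*6)*(1 + (3*6)**2 + 2*(3*6))) = 7759*(18*(1 + 18**2 + 2*18)) = 7759*(18*(1 + 324 + 36)) = 7759*(18*361) = 7759*6498 = 50417982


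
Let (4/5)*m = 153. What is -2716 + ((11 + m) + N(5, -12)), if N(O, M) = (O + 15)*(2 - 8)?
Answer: -10535/4 ≈ -2633.8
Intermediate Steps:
m = 765/4 (m = (5/4)*153 = 765/4 ≈ 191.25)
N(O, M) = -90 - 6*O (N(O, M) = (15 + O)*(-6) = -90 - 6*O)
-2716 + ((11 + m) + N(5, -12)) = -2716 + ((11 + 765/4) + (-90 - 6*5)) = -2716 + (809/4 + (-90 - 30)) = -2716 + (809/4 - 120) = -2716 + 329/4 = -10535/4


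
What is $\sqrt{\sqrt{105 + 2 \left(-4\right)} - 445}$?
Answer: $\sqrt{-445 + \sqrt{97}} \approx 20.86 i$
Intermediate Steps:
$\sqrt{\sqrt{105 + 2 \left(-4\right)} - 445} = \sqrt{\sqrt{105 - 8} - 445} = \sqrt{\sqrt{97} - 445} = \sqrt{-445 + \sqrt{97}}$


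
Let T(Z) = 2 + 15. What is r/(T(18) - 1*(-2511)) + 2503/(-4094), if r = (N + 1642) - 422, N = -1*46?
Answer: -380307/2587408 ≈ -0.14698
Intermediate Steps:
T(Z) = 17
N = -46
r = 1174 (r = (-46 + 1642) - 422 = 1596 - 422 = 1174)
r/(T(18) - 1*(-2511)) + 2503/(-4094) = 1174/(17 - 1*(-2511)) + 2503/(-4094) = 1174/(17 + 2511) + 2503*(-1/4094) = 1174/2528 - 2503/4094 = 1174*(1/2528) - 2503/4094 = 587/1264 - 2503/4094 = -380307/2587408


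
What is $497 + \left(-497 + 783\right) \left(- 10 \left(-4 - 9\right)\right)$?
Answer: $37677$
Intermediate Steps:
$497 + \left(-497 + 783\right) \left(- 10 \left(-4 - 9\right)\right) = 497 + 286 \left(\left(-10\right) \left(-13\right)\right) = 497 + 286 \cdot 130 = 497 + 37180 = 37677$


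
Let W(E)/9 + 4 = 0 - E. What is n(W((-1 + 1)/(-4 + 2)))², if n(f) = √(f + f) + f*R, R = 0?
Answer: -72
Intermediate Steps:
W(E) = -36 - 9*E (W(E) = -36 + 9*(0 - E) = -36 + 9*(-E) = -36 - 9*E)
n(f) = √2*√f (n(f) = √(f + f) + f*0 = √(2*f) + 0 = √2*√f + 0 = √2*√f)
n(W((-1 + 1)/(-4 + 2)))² = (√2*√(-36 - 9*(-1 + 1)/(-4 + 2)))² = (√2*√(-36 - 0/(-2)))² = (√2*√(-36 - 0*(-1)/2))² = (√2*√(-36 - 9*0))² = (√2*√(-36 + 0))² = (√2*√(-36))² = (√2*(6*I))² = (6*I*√2)² = -72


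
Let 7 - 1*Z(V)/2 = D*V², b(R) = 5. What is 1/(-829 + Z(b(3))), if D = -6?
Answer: -1/515 ≈ -0.0019417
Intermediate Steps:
Z(V) = 14 + 12*V² (Z(V) = 14 - (-12)*V² = 14 + 12*V²)
1/(-829 + Z(b(3))) = 1/(-829 + (14 + 12*5²)) = 1/(-829 + (14 + 12*25)) = 1/(-829 + (14 + 300)) = 1/(-829 + 314) = 1/(-515) = -1/515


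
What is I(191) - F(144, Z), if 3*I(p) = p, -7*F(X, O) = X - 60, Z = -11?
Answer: 227/3 ≈ 75.667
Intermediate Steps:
F(X, O) = 60/7 - X/7 (F(X, O) = -(X - 60)/7 = -(-60 + X)/7 = 60/7 - X/7)
I(p) = p/3
I(191) - F(144, Z) = (⅓)*191 - (60/7 - ⅐*144) = 191/3 - (60/7 - 144/7) = 191/3 - 1*(-12) = 191/3 + 12 = 227/3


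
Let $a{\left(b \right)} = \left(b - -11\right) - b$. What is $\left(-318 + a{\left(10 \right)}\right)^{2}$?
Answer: $94249$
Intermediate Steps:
$a{\left(b \right)} = 11$ ($a{\left(b \right)} = \left(b + 11\right) - b = \left(11 + b\right) - b = 11$)
$\left(-318 + a{\left(10 \right)}\right)^{2} = \left(-318 + 11\right)^{2} = \left(-307\right)^{2} = 94249$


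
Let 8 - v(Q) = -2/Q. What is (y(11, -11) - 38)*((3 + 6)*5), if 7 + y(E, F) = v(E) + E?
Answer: -12780/11 ≈ -1161.8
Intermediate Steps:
v(Q) = 8 + 2/Q (v(Q) = 8 - (-2)/Q = 8 + 2/Q)
y(E, F) = 1 + E + 2/E (y(E, F) = -7 + ((8 + 2/E) + E) = -7 + (8 + E + 2/E) = 1 + E + 2/E)
(y(11, -11) - 38)*((3 + 6)*5) = ((1 + 11 + 2/11) - 38)*((3 + 6)*5) = ((1 + 11 + 2*(1/11)) - 38)*(9*5) = ((1 + 11 + 2/11) - 38)*45 = (134/11 - 38)*45 = -284/11*45 = -12780/11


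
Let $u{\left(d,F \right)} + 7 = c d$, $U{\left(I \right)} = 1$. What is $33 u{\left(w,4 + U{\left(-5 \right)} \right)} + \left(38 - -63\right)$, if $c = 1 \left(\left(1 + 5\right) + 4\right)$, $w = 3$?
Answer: $860$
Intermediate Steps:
$c = 10$ ($c = 1 \left(6 + 4\right) = 1 \cdot 10 = 10$)
$u{\left(d,F \right)} = -7 + 10 d$
$33 u{\left(w,4 + U{\left(-5 \right)} \right)} + \left(38 - -63\right) = 33 \left(-7 + 10 \cdot 3\right) + \left(38 - -63\right) = 33 \left(-7 + 30\right) + \left(38 + 63\right) = 33 \cdot 23 + 101 = 759 + 101 = 860$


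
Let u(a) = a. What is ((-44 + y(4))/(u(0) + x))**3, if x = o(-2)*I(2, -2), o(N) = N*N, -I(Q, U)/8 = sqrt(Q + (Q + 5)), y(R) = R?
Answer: 125/1728 ≈ 0.072338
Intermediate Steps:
I(Q, U) = -8*sqrt(5 + 2*Q) (I(Q, U) = -8*sqrt(Q + (Q + 5)) = -8*sqrt(Q + (5 + Q)) = -8*sqrt(5 + 2*Q))
o(N) = N**2
x = -96 (x = (-2)**2*(-8*sqrt(5 + 2*2)) = 4*(-8*sqrt(5 + 4)) = 4*(-8*sqrt(9)) = 4*(-8*3) = 4*(-24) = -96)
((-44 + y(4))/(u(0) + x))**3 = ((-44 + 4)/(0 - 96))**3 = (-40/(-96))**3 = (-40*(-1/96))**3 = (5/12)**3 = 125/1728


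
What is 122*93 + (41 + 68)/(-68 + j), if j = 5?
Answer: 714689/63 ≈ 11344.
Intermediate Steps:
122*93 + (41 + 68)/(-68 + j) = 122*93 + (41 + 68)/(-68 + 5) = 11346 + 109/(-63) = 11346 + 109*(-1/63) = 11346 - 109/63 = 714689/63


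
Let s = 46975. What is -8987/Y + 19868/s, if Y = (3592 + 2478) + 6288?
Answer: -176635581/580517050 ≈ -0.30427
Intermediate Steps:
Y = 12358 (Y = 6070 + 6288 = 12358)
-8987/Y + 19868/s = -8987/12358 + 19868/46975 = -176635581/580517050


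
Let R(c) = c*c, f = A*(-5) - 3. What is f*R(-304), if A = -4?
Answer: 1571072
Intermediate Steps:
f = 17 (f = -4*(-5) - 3 = 20 - 3 = 17)
R(c) = c²
f*R(-304) = 17*(-304)² = 17*92416 = 1571072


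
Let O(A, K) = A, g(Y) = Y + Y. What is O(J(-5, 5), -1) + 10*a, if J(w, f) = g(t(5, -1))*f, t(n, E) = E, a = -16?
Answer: -170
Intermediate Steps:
g(Y) = 2*Y
J(w, f) = -2*f (J(w, f) = (2*(-1))*f = -2*f)
O(J(-5, 5), -1) + 10*a = -2*5 + 10*(-16) = -10 - 160 = -170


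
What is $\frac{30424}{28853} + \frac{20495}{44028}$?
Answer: $\frac{1930850107}{1270339884} \approx 1.5199$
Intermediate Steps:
$\frac{30424}{28853} + \frac{20495}{44028} = \frac{1930850107}{1270339884}$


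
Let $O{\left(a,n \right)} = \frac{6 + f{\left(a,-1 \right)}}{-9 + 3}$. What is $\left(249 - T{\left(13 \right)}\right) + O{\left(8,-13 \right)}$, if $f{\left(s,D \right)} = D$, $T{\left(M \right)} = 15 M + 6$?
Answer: $\frac{283}{6} \approx 47.167$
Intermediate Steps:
$T{\left(M \right)} = 6 + 15 M$
$O{\left(a,n \right)} = - \frac{5}{6}$ ($O{\left(a,n \right)} = \frac{6 - 1}{-9 + 3} = \frac{5}{-6} = 5 \left(- \frac{1}{6}\right) = - \frac{5}{6}$)
$\left(249 - T{\left(13 \right)}\right) + O{\left(8,-13 \right)} = \left(249 - \left(6 + 15 \cdot 13\right)\right) - \frac{5}{6} = \left(249 - \left(6 + 195\right)\right) - \frac{5}{6} = \left(249 - 201\right) - \frac{5}{6} = 48 - \frac{5}{6} = \frac{283}{6}$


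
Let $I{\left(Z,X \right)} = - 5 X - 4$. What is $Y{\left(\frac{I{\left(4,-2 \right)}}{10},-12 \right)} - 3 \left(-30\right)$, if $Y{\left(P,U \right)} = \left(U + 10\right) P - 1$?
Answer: $\frac{439}{5} \approx 87.8$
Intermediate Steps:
$I{\left(Z,X \right)} = -4 - 5 X$
$Y{\left(P,U \right)} = -1 + P \left(10 + U\right)$ ($Y{\left(P,U \right)} = \left(10 + U\right) P - 1 = P \left(10 + U\right) - 1 = -1 + P \left(10 + U\right)$)
$Y{\left(\frac{I{\left(4,-2 \right)}}{10},-12 \right)} - 3 \left(-30\right) = \left(-1 + 10 \frac{-4 - -10}{10} + \frac{-4 - -10}{10} \left(-12\right)\right) - 3 \left(-30\right) = \left(-1 + 10 \left(-4 + 10\right) \frac{1}{10} + \left(-4 + 10\right) \frac{1}{10} \left(-12\right)\right) - -90 = \left(-1 + 10 \cdot 6 \cdot \frac{1}{10} + 6 \cdot \frac{1}{10} \left(-12\right)\right) + 90 = \left(-1 + 10 \cdot \frac{3}{5} + \frac{3}{5} \left(-12\right)\right) + 90 = \left(-1 + 6 - \frac{36}{5}\right) + 90 = - \frac{11}{5} + 90 = \frac{439}{5}$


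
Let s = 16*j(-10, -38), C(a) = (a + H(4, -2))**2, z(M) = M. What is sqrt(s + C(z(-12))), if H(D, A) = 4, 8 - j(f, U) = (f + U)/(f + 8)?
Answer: 8*I*sqrt(3) ≈ 13.856*I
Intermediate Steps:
j(f, U) = 8 - (U + f)/(8 + f) (j(f, U) = 8 - (f + U)/(f + 8) = 8 - (U + f)/(8 + f))
C(a) = (4 + a)**2 (C(a) = (a + 4)**2 = (4 + a)**2)
s = -256 (s = 16*((64 - 1*(-38) + 7*(-10))/(8 - 10)) = 16*((64 + 38 - 70)/(-2)) = 16*(-1/2*32) = 16*(-16) = -256)
sqrt(s + C(z(-12))) = sqrt(-256 + (4 - 12)**2) = sqrt(-256 + (-8)**2) = sqrt(-256 + 64) = sqrt(-192) = 8*I*sqrt(3)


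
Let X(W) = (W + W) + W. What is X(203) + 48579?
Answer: 49188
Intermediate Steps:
X(W) = 3*W (X(W) = 2*W + W = 3*W)
X(203) + 48579 = 3*203 + 48579 = 609 + 48579 = 49188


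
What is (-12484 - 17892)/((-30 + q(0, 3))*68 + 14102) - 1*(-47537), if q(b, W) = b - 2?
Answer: 283447943/5963 ≈ 47534.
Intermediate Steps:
q(b, W) = -2 + b
(-12484 - 17892)/((-30 + q(0, 3))*68 + 14102) - 1*(-47537) = (-12484 - 17892)/((-30 + (-2 + 0))*68 + 14102) - 1*(-47537) = -30376/((-30 - 2)*68 + 14102) + 47537 = -30376/(-32*68 + 14102) + 47537 = -30376/(-2176 + 14102) + 47537 = -30376/11926 + 47537 = -30376*1/11926 + 47537 = -15188/5963 + 47537 = 283447943/5963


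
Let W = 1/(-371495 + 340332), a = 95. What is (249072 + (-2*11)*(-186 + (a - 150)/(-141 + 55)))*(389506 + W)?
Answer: 132129465831583219/1340009 ≈ 9.8603e+10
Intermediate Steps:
W = -1/31163 (W = 1/(-31163) = -1/31163 ≈ -3.2089e-5)
(249072 + (-2*11)*(-186 + (a - 150)/(-141 + 55)))*(389506 + W) = (249072 + (-2*11)*(-186 + (95 - 150)/(-141 + 55)))*(389506 - 1/31163) = (249072 - 22*(-186 - 55/(-86)))*(12138175477/31163) = (249072 - 22*(-186 - 55*(-1/86)))*(12138175477/31163) = (249072 - 22*(-186 + 55/86))*(12138175477/31163) = (249072 - 22*(-15941/86))*(12138175477/31163) = (249072 + 175351/43)*(12138175477/31163) = (10885447/43)*(12138175477/31163) = 132129465831583219/1340009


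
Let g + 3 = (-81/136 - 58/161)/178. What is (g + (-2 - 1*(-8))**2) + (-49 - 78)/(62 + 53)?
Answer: 621459963/19487440 ≈ 31.890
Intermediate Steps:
g = -11713393/3897488 (g = -3 + (-81/136 - 58/161)/178 = -3 + (-81*1/136 - 58*1/161)*(1/178) = -3 + (-81/136 - 58/161)*(1/178) = -3 - 20929/21896*1/178 = -3 - 20929/3897488 = -11713393/3897488 ≈ -3.0054)
(g + (-2 - 1*(-8))**2) + (-49 - 78)/(62 + 53) = (-11713393/3897488 + (-2 - 1*(-8))**2) + (-49 - 78)/(62 + 53) = (-11713393/3897488 + (-2 + 8)**2) - 127/115 = (-11713393/3897488 + 6**2) - 127*1/115 = (-11713393/3897488 + 36) - 127/115 = 128596175/3897488 - 127/115 = 621459963/19487440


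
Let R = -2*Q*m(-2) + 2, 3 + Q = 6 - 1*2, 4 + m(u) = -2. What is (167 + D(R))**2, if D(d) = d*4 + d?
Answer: 56169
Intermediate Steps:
m(u) = -6 (m(u) = -4 - 2 = -6)
Q = 1 (Q = -3 + (6 - 1*2) = -3 + (6 - 2) = -3 + 4 = 1)
R = 14 (R = -2*(-6) + 2 = 12 + 2 = 14)
D(d) = 5*d (D(d) = 4*d + d = 5*d)
(167 + D(R))**2 = (167 + 5*14)**2 = (167 + 70)**2 = 237**2 = 56169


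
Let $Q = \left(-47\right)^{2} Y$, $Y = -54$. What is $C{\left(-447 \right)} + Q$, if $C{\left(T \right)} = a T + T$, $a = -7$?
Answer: $-116604$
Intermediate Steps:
$C{\left(T \right)} = - 6 T$ ($C{\left(T \right)} = - 7 T + T = - 6 T$)
$Q = -119286$ ($Q = \left(-47\right)^{2} \left(-54\right) = 2209 \left(-54\right) = -119286$)
$C{\left(-447 \right)} + Q = \left(-6\right) \left(-447\right) - 119286 = 2682 - 119286 = -116604$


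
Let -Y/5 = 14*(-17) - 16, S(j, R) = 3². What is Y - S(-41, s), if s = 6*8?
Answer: 1261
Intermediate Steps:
s = 48
S(j, R) = 9
Y = 1270 (Y = -5*(14*(-17) - 16) = -5*(-238 - 16) = -5*(-254) = 1270)
Y - S(-41, s) = 1270 - 1*9 = 1270 - 9 = 1261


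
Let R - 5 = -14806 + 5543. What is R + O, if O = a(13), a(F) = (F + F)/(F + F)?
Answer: -9257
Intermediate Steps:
a(F) = 1 (a(F) = (2*F)/((2*F)) = (2*F)*(1/(2*F)) = 1)
O = 1
R = -9258 (R = 5 + (-14806 + 5543) = 5 - 9263 = -9258)
R + O = -9258 + 1 = -9257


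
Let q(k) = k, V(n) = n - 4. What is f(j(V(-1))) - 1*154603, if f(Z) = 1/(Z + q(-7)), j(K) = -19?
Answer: -4019679/26 ≈ -1.5460e+5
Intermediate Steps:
V(n) = -4 + n
f(Z) = 1/(-7 + Z) (f(Z) = 1/(Z - 7) = 1/(-7 + Z))
f(j(V(-1))) - 1*154603 = 1/(-7 - 19) - 1*154603 = 1/(-26) - 154603 = -1/26 - 154603 = -4019679/26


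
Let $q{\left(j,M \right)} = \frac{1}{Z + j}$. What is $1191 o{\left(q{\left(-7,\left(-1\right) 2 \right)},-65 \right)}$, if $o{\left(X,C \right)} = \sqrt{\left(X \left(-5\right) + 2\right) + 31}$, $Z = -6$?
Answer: $\frac{1191 \sqrt{5642}}{13} \approx 6881.5$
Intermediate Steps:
$q{\left(j,M \right)} = \frac{1}{-6 + j}$
$o{\left(X,C \right)} = \sqrt{33 - 5 X}$ ($o{\left(X,C \right)} = \sqrt{\left(- 5 X + 2\right) + 31} = \sqrt{\left(2 - 5 X\right) + 31} = \sqrt{33 - 5 X}$)
$1191 o{\left(q{\left(-7,\left(-1\right) 2 \right)},-65 \right)} = 1191 \sqrt{33 - \frac{5}{-6 - 7}} = 1191 \sqrt{33 - \frac{5}{-13}} = 1191 \sqrt{33 - - \frac{5}{13}} = 1191 \sqrt{33 + \frac{5}{13}} = 1191 \sqrt{\frac{434}{13}} = 1191 \frac{\sqrt{5642}}{13} = \frac{1191 \sqrt{5642}}{13}$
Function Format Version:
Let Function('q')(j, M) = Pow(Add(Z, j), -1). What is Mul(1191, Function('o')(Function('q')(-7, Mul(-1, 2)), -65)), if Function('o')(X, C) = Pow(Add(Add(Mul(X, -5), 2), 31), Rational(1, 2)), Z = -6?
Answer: Mul(Rational(1191, 13), Pow(5642, Rational(1, 2))) ≈ 6881.5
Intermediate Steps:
Function('q')(j, M) = Pow(Add(-6, j), -1)
Function('o')(X, C) = Pow(Add(33, Mul(-5, X)), Rational(1, 2)) (Function('o')(X, C) = Pow(Add(Add(Mul(-5, X), 2), 31), Rational(1, 2)) = Pow(Add(Add(2, Mul(-5, X)), 31), Rational(1, 2)) = Pow(Add(33, Mul(-5, X)), Rational(1, 2)))
Mul(1191, Function('o')(Function('q')(-7, Mul(-1, 2)), -65)) = Mul(1191, Pow(Add(33, Mul(-5, Pow(Add(-6, -7), -1))), Rational(1, 2))) = Mul(1191, Pow(Add(33, Mul(-5, Pow(-13, -1))), Rational(1, 2))) = Mul(1191, Pow(Add(33, Mul(-5, Rational(-1, 13))), Rational(1, 2))) = Mul(1191, Pow(Add(33, Rational(5, 13)), Rational(1, 2))) = Mul(1191, Pow(Rational(434, 13), Rational(1, 2))) = Mul(1191, Mul(Rational(1, 13), Pow(5642, Rational(1, 2)))) = Mul(Rational(1191, 13), Pow(5642, Rational(1, 2)))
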